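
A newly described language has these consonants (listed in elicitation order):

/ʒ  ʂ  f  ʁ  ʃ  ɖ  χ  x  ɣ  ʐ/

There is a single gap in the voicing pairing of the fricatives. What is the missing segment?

/v/

Voiceless: /f/ (labiodental), /ʃ/ (postalveolar), /ʂ/ (retroflex), /x/ (velar), /χ/ (uvular).
Voiced: /ʒ/ (postalveolar), /ʐ/ (retroflex), /ɣ/ (velar), /ʁ/ (uvular).
The labiodental row has no voiced member, so the gap is the voiced labiodental fricative /v/.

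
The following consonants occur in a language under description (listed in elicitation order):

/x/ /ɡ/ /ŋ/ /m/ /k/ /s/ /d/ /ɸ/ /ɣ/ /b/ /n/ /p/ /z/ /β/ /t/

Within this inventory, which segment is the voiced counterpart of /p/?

/p/ is a voiceless bilabial stop.
The voiced counterpart is a voiced bilabial stop — in this inventory, /b/.

/b/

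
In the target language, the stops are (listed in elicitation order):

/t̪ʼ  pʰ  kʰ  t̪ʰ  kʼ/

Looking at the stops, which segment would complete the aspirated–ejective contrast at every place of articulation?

/pʼ/

bilabial: aspirated /pʰ/, ejective —.
dental: aspirated /t̪ʰ/, ejective /t̪ʼ/.
velar: aspirated /kʰ/, ejective /kʼ/.
The bilabial row has no ejective member, so the gap is the ejective bilabial stop /pʼ/.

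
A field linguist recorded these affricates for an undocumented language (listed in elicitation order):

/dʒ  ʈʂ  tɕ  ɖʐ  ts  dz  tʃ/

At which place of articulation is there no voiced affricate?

alveolo-palatal

Voiceless: /ts/ (alveolar), /tʃ/ (postalveolar), /ʈʂ/ (retroflex), /tɕ/ (alveolo-palatal).
Voiced: /dz/ (alveolar), /dʒ/ (postalveolar), /ɖʐ/ (retroflex).
Every place of articulation has a voiced member except alveolo-palatal, where /dʑ/ would be expected.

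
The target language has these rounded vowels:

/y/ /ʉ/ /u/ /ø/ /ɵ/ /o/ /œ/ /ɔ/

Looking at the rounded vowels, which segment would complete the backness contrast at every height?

height            front     central   back    
high              y         ʉ         u       
high-mid          ø         ɵ         o       
low-mid           œ         —         ɔ       
The low-mid row has no central member, so the gap is the low-mid central rounded vowel /ɞ/.

/ɞ/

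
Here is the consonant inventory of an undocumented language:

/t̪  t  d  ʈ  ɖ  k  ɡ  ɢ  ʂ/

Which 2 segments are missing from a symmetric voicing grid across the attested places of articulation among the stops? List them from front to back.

/d̪/, /q/

Voiceless: /t̪/ (dental), /t/ (alveolar), /ʈ/ (retroflex), /k/ (velar).
Voiced: /d/ (alveolar), /ɖ/ (retroflex), /ɡ/ (velar), /ɢ/ (uvular).
Gaps, from front to back: dental lacks voiced (/d̪/); uvular lacks voiceless (/q/).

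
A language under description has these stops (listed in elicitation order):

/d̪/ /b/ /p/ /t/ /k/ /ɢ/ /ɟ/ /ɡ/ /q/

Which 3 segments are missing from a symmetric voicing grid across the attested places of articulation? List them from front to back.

bilabial: voiceless /p/, voiced /b/.
dental: voiceless —, voiced /d̪/.
alveolar: voiceless /t/, voiced —.
palatal: voiceless —, voiced /ɟ/.
velar: voiceless /k/, voiced /ɡ/.
uvular: voiceless /q/, voiced /ɢ/.
Gaps, from front to back: dental lacks voiceless (/t̪/); alveolar lacks voiced (/d/); palatal lacks voiceless (/c/).

/t̪/, /d/, /c/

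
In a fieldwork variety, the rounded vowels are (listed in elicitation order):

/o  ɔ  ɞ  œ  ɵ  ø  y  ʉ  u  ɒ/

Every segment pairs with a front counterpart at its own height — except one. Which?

High: /y/ ~ /ʉ/ ~ /u/
High-mid: /ø/ ~ /ɵ/ ~ /o/
Low-mid: /œ/ ~ /ɞ/ ~ /ɔ/
Low: only /ɒ/ (back); no front partner.
So /ɒ/ is the unpaired segment.

/ɒ/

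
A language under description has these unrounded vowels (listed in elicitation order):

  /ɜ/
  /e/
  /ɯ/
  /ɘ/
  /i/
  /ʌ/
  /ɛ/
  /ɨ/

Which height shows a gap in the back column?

high-mid

Front: /i/ (high), /e/ (high-mid), /ɛ/ (low-mid).
Central: /ɨ/ (high), /ɘ/ (high-mid), /ɜ/ (low-mid).
Back: /ɯ/ (high), /ʌ/ (low-mid).
Every height has a back member except high-mid, where /ɤ/ would be expected.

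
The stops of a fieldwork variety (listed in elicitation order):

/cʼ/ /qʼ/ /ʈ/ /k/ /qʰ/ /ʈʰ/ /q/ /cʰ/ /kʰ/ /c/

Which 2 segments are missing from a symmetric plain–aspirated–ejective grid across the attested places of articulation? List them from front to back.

Plain: /ʈ/ (retroflex), /c/ (palatal), /k/ (velar), /q/ (uvular).
Aspirated: /ʈʰ/ (retroflex), /cʰ/ (palatal), /kʰ/ (velar), /qʰ/ (uvular).
Ejective: /cʼ/ (palatal), /qʼ/ (uvular).
Gaps, from front to back: retroflex lacks ejective (/ʈʼ/); velar lacks ejective (/kʼ/).

/ʈʼ/, /kʼ/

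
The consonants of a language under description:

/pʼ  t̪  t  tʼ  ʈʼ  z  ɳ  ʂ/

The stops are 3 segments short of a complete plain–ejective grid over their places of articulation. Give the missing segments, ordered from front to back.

bilabial: plain —, ejective /pʼ/.
dental: plain /t̪/, ejective —.
alveolar: plain /t/, ejective /tʼ/.
retroflex: plain —, ejective /ʈʼ/.
Gaps, from front to back: bilabial lacks plain (/p/); dental lacks ejective (/t̪ʼ/); retroflex lacks plain (/ʈ/).

/p/, /t̪ʼ/, /ʈ/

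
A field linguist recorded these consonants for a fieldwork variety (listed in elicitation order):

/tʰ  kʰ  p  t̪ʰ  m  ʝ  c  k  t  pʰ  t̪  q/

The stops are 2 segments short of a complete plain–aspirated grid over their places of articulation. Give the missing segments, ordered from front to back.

bilabial: plain /p/, aspirated /pʰ/.
dental: plain /t̪/, aspirated /t̪ʰ/.
alveolar: plain /t/, aspirated /tʰ/.
palatal: plain /c/, aspirated —.
velar: plain /k/, aspirated /kʰ/.
uvular: plain /q/, aspirated —.
Gaps, from front to back: palatal lacks aspirated (/cʰ/); uvular lacks aspirated (/qʰ/).

/cʰ/, /qʰ/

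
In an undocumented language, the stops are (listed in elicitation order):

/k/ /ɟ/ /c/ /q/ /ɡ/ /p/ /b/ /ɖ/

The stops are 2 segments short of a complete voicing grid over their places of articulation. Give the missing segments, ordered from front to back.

/ʈ/, /ɢ/

place of articulation  voiceless  voiced  
bilabial          p         b       
retroflex         —         ɖ       
palatal           c         ɟ       
velar             k         ɡ       
uvular            q         —       
Gaps, from front to back: retroflex lacks voiceless (/ʈ/); uvular lacks voiced (/ɢ/).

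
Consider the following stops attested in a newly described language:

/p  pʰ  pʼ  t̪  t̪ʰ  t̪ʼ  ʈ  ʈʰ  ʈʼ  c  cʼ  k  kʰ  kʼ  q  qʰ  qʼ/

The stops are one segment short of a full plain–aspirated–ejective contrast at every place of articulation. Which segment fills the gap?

place of articulation  plain     aspirated  ejective
bilabial          p         pʰ        pʼ      
dental            t̪        t̪ʰ       t̪ʼ     
retroflex         ʈ         ʈʰ        ʈʼ      
palatal           c         —         cʼ      
velar             k         kʰ        kʼ      
uvular            q         qʰ        qʼ      
The palatal row has no aspirated member, so the gap is the aspirated palatal stop /cʰ/.

/cʰ/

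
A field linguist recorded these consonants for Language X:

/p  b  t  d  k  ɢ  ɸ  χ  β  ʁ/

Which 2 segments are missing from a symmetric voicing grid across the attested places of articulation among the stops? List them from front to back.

place of articulation  voiceless  voiced  
bilabial          p         b       
alveolar          t         d       
velar             k         —       
uvular            —         ɢ       
Gaps, from front to back: velar lacks voiced (/ɡ/); uvular lacks voiceless (/q/).

/ɡ/, /q/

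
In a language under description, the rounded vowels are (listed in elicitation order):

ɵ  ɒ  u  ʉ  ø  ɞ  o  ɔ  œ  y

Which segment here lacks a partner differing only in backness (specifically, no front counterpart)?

High: /y/ ~ /ʉ/ ~ /u/
High-mid: /ø/ ~ /ɵ/ ~ /o/
Low-mid: /œ/ ~ /ɞ/ ~ /ɔ/
Low: only /ɒ/ (back); no front partner.
So /ɒ/ is the unpaired segment.

/ɒ/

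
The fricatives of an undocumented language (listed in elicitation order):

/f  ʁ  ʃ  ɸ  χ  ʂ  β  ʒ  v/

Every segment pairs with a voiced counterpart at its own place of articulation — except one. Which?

/ʂ/

Bilabial: /ɸ/ ~ /β/
Labiodental: /f/ ~ /v/
Postalveolar: /ʃ/ ~ /ʒ/
Uvular: /χ/ ~ /ʁ/
Retroflex: only /ʂ/ (voiceless); no voiced partner.
So /ʂ/ is the unpaired segment.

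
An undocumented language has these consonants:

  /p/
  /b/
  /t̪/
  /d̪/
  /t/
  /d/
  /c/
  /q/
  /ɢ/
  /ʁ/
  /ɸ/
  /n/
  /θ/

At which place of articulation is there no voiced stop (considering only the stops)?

bilabial: voiceless /p/, voiced /b/.
dental: voiceless /t̪/, voiced /d̪/.
alveolar: voiceless /t/, voiced /d/.
palatal: voiceless /c/, voiced —.
uvular: voiceless /q/, voiced /ɢ/.
Every place of articulation has a voiced member except palatal, where /ɟ/ would be expected.

palatal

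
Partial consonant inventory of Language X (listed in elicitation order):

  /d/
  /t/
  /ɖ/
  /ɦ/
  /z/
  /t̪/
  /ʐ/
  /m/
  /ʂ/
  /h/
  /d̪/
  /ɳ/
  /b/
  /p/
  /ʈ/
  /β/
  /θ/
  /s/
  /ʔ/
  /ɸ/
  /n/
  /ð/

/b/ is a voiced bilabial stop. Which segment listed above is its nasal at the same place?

/m/

The nasal at the same place is a bilabial nasal — in this inventory, /m/.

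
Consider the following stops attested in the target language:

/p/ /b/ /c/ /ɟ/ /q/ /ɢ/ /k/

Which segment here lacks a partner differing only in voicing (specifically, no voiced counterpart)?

/k/

Bilabial: /p/ ~ /b/
Palatal: /c/ ~ /ɟ/
Uvular: /q/ ~ /ɢ/
Velar: only /k/ (voiceless); no voiced partner.
So /k/ is the unpaired segment.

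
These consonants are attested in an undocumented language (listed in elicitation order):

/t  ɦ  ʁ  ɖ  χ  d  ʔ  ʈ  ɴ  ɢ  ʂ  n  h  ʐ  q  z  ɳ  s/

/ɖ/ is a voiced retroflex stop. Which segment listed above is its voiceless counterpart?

The voiceless counterpart is a voiceless retroflex stop — in this inventory, /ʈ/.

/ʈ/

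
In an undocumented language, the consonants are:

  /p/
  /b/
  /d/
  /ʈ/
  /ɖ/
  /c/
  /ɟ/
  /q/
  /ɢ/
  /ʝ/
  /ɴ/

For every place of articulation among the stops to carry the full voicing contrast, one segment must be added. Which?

place of articulation  voiceless  voiced  
bilabial          p         b       
alveolar          —         d       
retroflex         ʈ         ɖ       
palatal           c         ɟ       
uvular            q         ɢ       
The alveolar row has no voiceless member, so the gap is the voiceless alveolar stop /t/.

/t/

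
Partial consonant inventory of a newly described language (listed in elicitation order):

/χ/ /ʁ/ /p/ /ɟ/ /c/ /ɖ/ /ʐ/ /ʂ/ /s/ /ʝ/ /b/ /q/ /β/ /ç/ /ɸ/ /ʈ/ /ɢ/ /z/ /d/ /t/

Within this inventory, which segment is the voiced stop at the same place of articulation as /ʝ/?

/ʝ/ is a voiced palatal fricative.
The voiced stop at the same place is a voiced palatal stop — in this inventory, /ɟ/.

/ɟ/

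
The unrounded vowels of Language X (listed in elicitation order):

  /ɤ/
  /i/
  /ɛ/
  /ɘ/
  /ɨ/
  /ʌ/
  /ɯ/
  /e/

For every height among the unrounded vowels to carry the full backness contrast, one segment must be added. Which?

Front: /i/ (high), /e/ (high-mid), /ɛ/ (low-mid).
Central: /ɨ/ (high), /ɘ/ (high-mid).
Back: /ɯ/ (high), /ɤ/ (high-mid), /ʌ/ (low-mid).
The low-mid row has no central member, so the gap is the low-mid central unrounded vowel /ɜ/.

/ɜ/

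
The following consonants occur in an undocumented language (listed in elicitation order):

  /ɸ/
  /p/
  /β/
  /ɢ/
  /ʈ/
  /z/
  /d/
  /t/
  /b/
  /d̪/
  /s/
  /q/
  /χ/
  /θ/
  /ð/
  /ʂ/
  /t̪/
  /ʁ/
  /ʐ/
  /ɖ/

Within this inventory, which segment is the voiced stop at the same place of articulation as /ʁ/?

/ʁ/ is a voiced uvular fricative.
The voiced stop at the same place is a voiced uvular stop — in this inventory, /ɢ/.

/ɢ/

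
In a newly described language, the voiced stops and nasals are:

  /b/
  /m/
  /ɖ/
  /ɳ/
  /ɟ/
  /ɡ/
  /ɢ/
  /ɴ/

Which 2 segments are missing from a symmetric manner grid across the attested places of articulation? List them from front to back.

Oral stop: /b/ (bilabial), /ɖ/ (retroflex), /ɟ/ (palatal), /ɡ/ (velar), /ɢ/ (uvular).
Nasal: /m/ (bilabial), /ɳ/ (retroflex), /ɴ/ (uvular).
Gaps, from front to back: palatal lacks nasal (/ɲ/); velar lacks nasal (/ŋ/).

/ɲ/, /ŋ/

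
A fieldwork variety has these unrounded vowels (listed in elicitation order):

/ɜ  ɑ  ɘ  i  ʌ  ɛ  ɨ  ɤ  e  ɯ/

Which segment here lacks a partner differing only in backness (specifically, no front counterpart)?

/ɑ/

High: /i/ ~ /ɨ/ ~ /ɯ/
High-mid: /e/ ~ /ɘ/ ~ /ɤ/
Low-mid: /ɛ/ ~ /ɜ/ ~ /ʌ/
Low: only /ɑ/ (back); no front partner.
So /ɑ/ is the unpaired segment.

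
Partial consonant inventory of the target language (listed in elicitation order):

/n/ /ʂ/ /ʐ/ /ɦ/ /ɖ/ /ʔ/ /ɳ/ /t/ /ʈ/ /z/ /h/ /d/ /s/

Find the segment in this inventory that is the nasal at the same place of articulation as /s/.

/n/

/s/ is a voiceless alveolar fricative.
The nasal at the same place is an alveolar nasal — in this inventory, /n/.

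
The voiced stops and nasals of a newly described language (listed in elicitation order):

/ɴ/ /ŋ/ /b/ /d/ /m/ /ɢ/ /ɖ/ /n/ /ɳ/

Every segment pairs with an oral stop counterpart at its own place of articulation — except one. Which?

/ŋ/

Bilabial: /b/ ~ /m/
Alveolar: /d/ ~ /n/
Retroflex: /ɖ/ ~ /ɳ/
Uvular: /ɢ/ ~ /ɴ/
Velar: only /ŋ/ (nasal); no oral stop partner.
So /ŋ/ is the unpaired segment.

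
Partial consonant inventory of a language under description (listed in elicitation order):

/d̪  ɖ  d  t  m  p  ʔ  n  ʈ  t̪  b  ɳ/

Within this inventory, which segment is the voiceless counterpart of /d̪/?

/d̪/ is a voiced dental stop.
The voiceless counterpart is a voiceless dental stop — in this inventory, /t̪/.

/t̪/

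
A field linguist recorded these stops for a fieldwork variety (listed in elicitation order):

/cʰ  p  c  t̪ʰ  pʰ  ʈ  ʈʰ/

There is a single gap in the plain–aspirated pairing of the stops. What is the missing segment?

/t̪/

bilabial: plain /p/, aspirated /pʰ/.
dental: plain —, aspirated /t̪ʰ/.
retroflex: plain /ʈ/, aspirated /ʈʰ/.
palatal: plain /c/, aspirated /cʰ/.
The dental row has no plain member, so the gap is the plain dental stop /t̪/.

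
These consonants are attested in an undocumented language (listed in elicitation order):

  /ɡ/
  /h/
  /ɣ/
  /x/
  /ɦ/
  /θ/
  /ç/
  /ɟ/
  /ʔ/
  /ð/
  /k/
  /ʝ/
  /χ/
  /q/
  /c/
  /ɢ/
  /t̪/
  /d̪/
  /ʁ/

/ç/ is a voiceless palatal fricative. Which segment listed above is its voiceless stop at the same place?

/c/

The voiceless stop at the same place is a voiceless palatal stop — in this inventory, /c/.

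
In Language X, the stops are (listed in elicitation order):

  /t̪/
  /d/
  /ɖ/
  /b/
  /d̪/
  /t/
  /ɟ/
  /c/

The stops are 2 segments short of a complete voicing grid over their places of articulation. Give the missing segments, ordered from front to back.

place of articulation  voiceless  voiced  
bilabial          —         b       
dental            t̪        d̪      
alveolar          t         d       
retroflex         —         ɖ       
palatal           c         ɟ       
Gaps, from front to back: bilabial lacks voiceless (/p/); retroflex lacks voiceless (/ʈ/).

/p/, /ʈ/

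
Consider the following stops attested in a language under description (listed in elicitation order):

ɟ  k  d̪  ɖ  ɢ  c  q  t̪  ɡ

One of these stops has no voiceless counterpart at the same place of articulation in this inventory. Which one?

Dental: /t̪/ ~ /d̪/
Palatal: /c/ ~ /ɟ/
Velar: /k/ ~ /ɡ/
Uvular: /q/ ~ /ɢ/
Retroflex: only /ɖ/ (voiced); no voiceless partner.
So /ɖ/ is the unpaired segment.

/ɖ/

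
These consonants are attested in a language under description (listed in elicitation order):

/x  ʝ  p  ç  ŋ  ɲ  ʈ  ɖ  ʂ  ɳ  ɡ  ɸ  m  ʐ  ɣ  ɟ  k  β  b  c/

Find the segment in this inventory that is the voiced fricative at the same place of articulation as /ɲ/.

/ɲ/ is a palatal nasal.
The voiced fricative at the same place is a voiced palatal fricative — in this inventory, /ʝ/.

/ʝ/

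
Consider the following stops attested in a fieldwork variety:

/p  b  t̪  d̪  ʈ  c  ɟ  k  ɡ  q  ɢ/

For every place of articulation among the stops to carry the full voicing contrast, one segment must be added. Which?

bilabial: voiceless /p/, voiced /b/.
dental: voiceless /t̪/, voiced /d̪/.
retroflex: voiceless /ʈ/, voiced —.
palatal: voiceless /c/, voiced /ɟ/.
velar: voiceless /k/, voiced /ɡ/.
uvular: voiceless /q/, voiced /ɢ/.
The retroflex row has no voiced member, so the gap is the voiced retroflex stop /ɖ/.

/ɖ/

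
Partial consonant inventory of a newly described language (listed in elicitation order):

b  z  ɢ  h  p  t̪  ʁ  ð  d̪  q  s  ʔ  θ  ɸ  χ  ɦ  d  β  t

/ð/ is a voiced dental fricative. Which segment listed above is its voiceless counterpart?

The voiceless counterpart is a voiceless dental fricative — in this inventory, /θ/.

/θ/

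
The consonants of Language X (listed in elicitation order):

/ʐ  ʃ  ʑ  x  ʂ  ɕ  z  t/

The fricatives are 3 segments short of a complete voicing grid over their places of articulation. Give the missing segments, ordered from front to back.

/s/, /ʒ/, /ɣ/

Voiceless: /ʃ/ (postalveolar), /ʂ/ (retroflex), /ɕ/ (alveolo-palatal), /x/ (velar).
Voiced: /z/ (alveolar), /ʐ/ (retroflex), /ʑ/ (alveolo-palatal).
Gaps, from front to back: alveolar lacks voiceless (/s/); postalveolar lacks voiced (/ʒ/); velar lacks voiced (/ɣ/).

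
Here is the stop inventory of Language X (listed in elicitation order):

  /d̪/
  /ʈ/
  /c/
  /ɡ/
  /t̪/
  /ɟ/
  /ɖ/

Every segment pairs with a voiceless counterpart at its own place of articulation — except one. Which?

Dental: /t̪/ ~ /d̪/
Retroflex: /ʈ/ ~ /ɖ/
Palatal: /c/ ~ /ɟ/
Velar: only /ɡ/ (voiced); no voiceless partner.
So /ɡ/ is the unpaired segment.

/ɡ/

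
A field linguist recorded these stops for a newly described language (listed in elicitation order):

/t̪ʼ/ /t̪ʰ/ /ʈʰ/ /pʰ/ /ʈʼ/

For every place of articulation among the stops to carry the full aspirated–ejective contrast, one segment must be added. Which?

bilabial: aspirated /pʰ/, ejective —.
dental: aspirated /t̪ʰ/, ejective /t̪ʼ/.
retroflex: aspirated /ʈʰ/, ejective /ʈʼ/.
The bilabial row has no ejective member, so the gap is the ejective bilabial stop /pʼ/.

/pʼ/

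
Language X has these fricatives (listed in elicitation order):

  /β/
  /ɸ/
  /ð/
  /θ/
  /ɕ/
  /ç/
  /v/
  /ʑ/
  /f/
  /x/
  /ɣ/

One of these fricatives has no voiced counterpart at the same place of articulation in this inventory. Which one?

/ç/

Bilabial: /ɸ/ ~ /β/
Labiodental: /f/ ~ /v/
Dental: /θ/ ~ /ð/
Alveolo-palatal: /ɕ/ ~ /ʑ/
Velar: /x/ ~ /ɣ/
Palatal: only /ç/ (voiceless); no voiced partner.
So /ç/ is the unpaired segment.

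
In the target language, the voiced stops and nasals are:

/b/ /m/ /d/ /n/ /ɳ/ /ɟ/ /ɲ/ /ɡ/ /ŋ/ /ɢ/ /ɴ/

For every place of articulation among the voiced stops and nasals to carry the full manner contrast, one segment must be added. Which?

place of articulation  oral stop  nasal   
bilabial          b         m       
alveolar          d         n       
retroflex         —         ɳ       
palatal           ɟ         ɲ       
velar             ɡ         ŋ       
uvular            ɢ         ɴ       
The retroflex row has no oral stop member, so the gap is the retroflex oral stop /ɖ/.

/ɖ/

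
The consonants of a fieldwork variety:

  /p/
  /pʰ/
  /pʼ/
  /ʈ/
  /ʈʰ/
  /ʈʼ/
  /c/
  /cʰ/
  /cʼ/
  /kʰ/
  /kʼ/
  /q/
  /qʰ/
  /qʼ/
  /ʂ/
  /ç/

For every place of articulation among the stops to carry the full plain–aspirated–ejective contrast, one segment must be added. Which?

/k/

place of articulation  plain     aspirated  ejective
bilabial          p         pʰ        pʼ      
retroflex         ʈ         ʈʰ        ʈʼ      
palatal           c         cʰ        cʼ      
velar             —         kʰ        kʼ      
uvular            q         qʰ        qʼ      
The velar row has no plain member, so the gap is the plain velar stop /k/.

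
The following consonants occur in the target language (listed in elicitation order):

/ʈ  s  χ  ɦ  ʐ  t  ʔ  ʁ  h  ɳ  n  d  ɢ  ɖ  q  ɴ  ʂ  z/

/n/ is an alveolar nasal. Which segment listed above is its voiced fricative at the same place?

/z/

The voiced fricative at the same place is a voiced alveolar fricative — in this inventory, /z/.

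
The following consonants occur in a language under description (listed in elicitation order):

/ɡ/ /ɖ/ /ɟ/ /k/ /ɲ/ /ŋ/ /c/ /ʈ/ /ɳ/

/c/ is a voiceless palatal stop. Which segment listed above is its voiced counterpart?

/ɟ/

The voiced counterpart is a voiced palatal stop — in this inventory, /ɟ/.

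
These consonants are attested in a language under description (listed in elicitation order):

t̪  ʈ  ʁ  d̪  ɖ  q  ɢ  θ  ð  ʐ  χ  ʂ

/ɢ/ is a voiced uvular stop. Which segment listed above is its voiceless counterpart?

The voiceless counterpart is a voiceless uvular stop — in this inventory, /q/.

/q/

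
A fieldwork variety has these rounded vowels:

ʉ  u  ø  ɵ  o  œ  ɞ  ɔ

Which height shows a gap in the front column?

Front: /ø/ (high-mid), /œ/ (low-mid).
Central: /ʉ/ (high), /ɵ/ (high-mid), /ɞ/ (low-mid).
Back: /u/ (high), /o/ (high-mid), /ɔ/ (low-mid).
Every height has a front member except high, where /y/ would be expected.

high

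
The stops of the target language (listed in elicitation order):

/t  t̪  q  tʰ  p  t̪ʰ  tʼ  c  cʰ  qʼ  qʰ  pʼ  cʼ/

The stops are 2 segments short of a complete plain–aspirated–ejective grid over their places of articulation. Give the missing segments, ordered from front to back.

bilabial: plain /p/, aspirated —, ejective /pʼ/.
dental: plain /t̪/, aspirated /t̪ʰ/, ejective —.
alveolar: plain /t/, aspirated /tʰ/, ejective /tʼ/.
palatal: plain /c/, aspirated /cʰ/, ejective /cʼ/.
uvular: plain /q/, aspirated /qʰ/, ejective /qʼ/.
Gaps, from front to back: bilabial lacks aspirated (/pʰ/); dental lacks ejective (/t̪ʼ/).

/pʰ/, /t̪ʼ/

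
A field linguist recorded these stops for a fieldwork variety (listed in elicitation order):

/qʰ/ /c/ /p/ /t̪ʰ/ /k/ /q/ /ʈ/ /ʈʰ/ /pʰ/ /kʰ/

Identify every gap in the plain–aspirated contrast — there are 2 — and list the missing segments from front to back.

/t̪/, /cʰ/

bilabial: plain /p/, aspirated /pʰ/.
dental: plain —, aspirated /t̪ʰ/.
retroflex: plain /ʈ/, aspirated /ʈʰ/.
palatal: plain /c/, aspirated —.
velar: plain /k/, aspirated /kʰ/.
uvular: plain /q/, aspirated /qʰ/.
Gaps, from front to back: dental lacks plain (/t̪/); palatal lacks aspirated (/cʰ/).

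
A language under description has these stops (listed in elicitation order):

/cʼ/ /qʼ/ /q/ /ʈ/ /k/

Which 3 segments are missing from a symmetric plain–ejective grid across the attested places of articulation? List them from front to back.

Plain: /ʈ/ (retroflex), /k/ (velar), /q/ (uvular).
Ejective: /cʼ/ (palatal), /qʼ/ (uvular).
Gaps, from front to back: retroflex lacks ejective (/ʈʼ/); palatal lacks plain (/c/); velar lacks ejective (/kʼ/).

/ʈʼ/, /c/, /kʼ/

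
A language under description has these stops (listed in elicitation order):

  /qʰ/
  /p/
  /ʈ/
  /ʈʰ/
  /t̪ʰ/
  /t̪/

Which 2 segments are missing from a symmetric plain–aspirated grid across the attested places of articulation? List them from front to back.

/pʰ/, /q/

bilabial: plain /p/, aspirated —.
dental: plain /t̪/, aspirated /t̪ʰ/.
retroflex: plain /ʈ/, aspirated /ʈʰ/.
uvular: plain —, aspirated /qʰ/.
Gaps, from front to back: bilabial lacks aspirated (/pʰ/); uvular lacks plain (/q/).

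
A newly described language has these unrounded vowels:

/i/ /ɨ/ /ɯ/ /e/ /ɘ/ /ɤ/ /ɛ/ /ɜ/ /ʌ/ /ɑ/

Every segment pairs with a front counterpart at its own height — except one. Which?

High: /i/ ~ /ɨ/ ~ /ɯ/
High-mid: /e/ ~ /ɘ/ ~ /ɤ/
Low-mid: /ɛ/ ~ /ɜ/ ~ /ʌ/
Low: only /ɑ/ (back); no front partner.
So /ɑ/ is the unpaired segment.

/ɑ/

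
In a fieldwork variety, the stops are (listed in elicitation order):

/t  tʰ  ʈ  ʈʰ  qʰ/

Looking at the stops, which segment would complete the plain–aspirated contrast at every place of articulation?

place of articulation  plain     aspirated
alveolar          t         tʰ      
retroflex         ʈ         ʈʰ      
uvular            —         qʰ      
The uvular row has no plain member, so the gap is the plain uvular stop /q/.

/q/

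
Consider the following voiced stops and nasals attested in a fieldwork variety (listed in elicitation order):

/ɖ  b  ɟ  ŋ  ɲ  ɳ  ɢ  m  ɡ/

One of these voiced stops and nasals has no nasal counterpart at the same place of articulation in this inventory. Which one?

/ɢ/

Bilabial: /b/ ~ /m/
Retroflex: /ɖ/ ~ /ɳ/
Palatal: /ɟ/ ~ /ɲ/
Velar: /ɡ/ ~ /ŋ/
Uvular: only /ɢ/ (oral stop); no nasal partner.
So /ɢ/ is the unpaired segment.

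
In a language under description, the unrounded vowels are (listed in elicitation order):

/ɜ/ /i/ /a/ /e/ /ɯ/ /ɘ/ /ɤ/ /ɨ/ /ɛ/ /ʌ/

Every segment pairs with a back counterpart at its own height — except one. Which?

High: /i/ ~ /ɨ/ ~ /ɯ/
High-mid: /e/ ~ /ɘ/ ~ /ɤ/
Low-mid: /ɛ/ ~ /ɜ/ ~ /ʌ/
Low: only /a/ (front); no back partner.
So /a/ is the unpaired segment.

/a/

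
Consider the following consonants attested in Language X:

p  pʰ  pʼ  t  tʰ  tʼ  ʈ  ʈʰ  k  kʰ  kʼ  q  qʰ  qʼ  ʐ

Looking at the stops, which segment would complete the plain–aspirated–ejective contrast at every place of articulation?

place of articulation  plain     aspirated  ejective
bilabial          p         pʰ        pʼ      
alveolar          t         tʰ        tʼ      
retroflex         ʈ         ʈʰ        —       
velar             k         kʰ        kʼ      
uvular            q         qʰ        qʼ      
The retroflex row has no ejective member, so the gap is the ejective retroflex stop /ʈʼ/.

/ʈʼ/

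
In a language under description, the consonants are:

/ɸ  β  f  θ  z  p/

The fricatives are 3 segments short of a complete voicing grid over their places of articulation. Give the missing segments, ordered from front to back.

/v/, /ð/, /s/

bilabial: voiceless /ɸ/, voiced /β/.
labiodental: voiceless /f/, voiced —.
dental: voiceless /θ/, voiced —.
alveolar: voiceless —, voiced /z/.
Gaps, from front to back: labiodental lacks voiced (/v/); dental lacks voiced (/ð/); alveolar lacks voiceless (/s/).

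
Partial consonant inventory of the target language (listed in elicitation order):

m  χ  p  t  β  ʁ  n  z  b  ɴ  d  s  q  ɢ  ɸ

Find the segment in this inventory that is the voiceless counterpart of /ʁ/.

/χ/

/ʁ/ is a voiced uvular fricative.
The voiceless counterpart is a voiceless uvular fricative — in this inventory, /χ/.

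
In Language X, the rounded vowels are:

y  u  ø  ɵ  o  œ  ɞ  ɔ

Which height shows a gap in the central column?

high

height            front     central   back    
high              y         —         u       
high-mid          ø         ɵ         o       
low-mid           œ         ɞ         ɔ       
Every height has a central member except high, where /ʉ/ would be expected.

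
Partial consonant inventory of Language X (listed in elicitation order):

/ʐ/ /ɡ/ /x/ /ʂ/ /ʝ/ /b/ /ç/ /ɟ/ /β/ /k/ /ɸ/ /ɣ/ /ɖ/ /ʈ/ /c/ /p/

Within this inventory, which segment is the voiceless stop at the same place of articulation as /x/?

/x/ is a voiceless velar fricative.
The voiceless stop at the same place is a voiceless velar stop — in this inventory, /k/.

/k/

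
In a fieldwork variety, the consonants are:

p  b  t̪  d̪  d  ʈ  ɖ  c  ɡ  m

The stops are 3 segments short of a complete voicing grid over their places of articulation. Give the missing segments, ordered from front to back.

/t/, /ɟ/, /k/

Voiceless: /p/ (bilabial), /t̪/ (dental), /ʈ/ (retroflex), /c/ (palatal).
Voiced: /b/ (bilabial), /d̪/ (dental), /d/ (alveolar), /ɖ/ (retroflex), /ɡ/ (velar).
Gaps, from front to back: alveolar lacks voiceless (/t/); palatal lacks voiced (/ɟ/); velar lacks voiceless (/k/).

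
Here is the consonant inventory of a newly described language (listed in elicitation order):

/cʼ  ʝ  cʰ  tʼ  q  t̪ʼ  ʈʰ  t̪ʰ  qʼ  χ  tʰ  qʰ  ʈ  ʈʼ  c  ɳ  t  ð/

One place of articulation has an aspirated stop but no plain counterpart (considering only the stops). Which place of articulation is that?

dental

dental: plain —, aspirated /t̪ʰ/, ejective /t̪ʼ/.
alveolar: plain /t/, aspirated /tʰ/, ejective /tʼ/.
retroflex: plain /ʈ/, aspirated /ʈʰ/, ejective /ʈʼ/.
palatal: plain /c/, aspirated /cʰ/, ejective /cʼ/.
uvular: plain /q/, aspirated /qʰ/, ejective /qʼ/.
Every place of articulation has a plain member except dental, where /t̪/ would be expected.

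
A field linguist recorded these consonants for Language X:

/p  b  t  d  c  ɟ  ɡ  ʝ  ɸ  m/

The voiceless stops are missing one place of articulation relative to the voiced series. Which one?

bilabial: voiceless /p/, voiced /b/.
alveolar: voiceless /t/, voiced /d/.
palatal: voiceless /c/, voiced /ɟ/.
velar: voiceless —, voiced /ɡ/.
Every place of articulation has a voiceless member except velar, where /k/ would be expected.

velar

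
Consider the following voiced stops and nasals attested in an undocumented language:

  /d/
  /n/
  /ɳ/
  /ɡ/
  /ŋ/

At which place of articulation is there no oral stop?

Oral stop: /d/ (alveolar), /ɡ/ (velar).
Nasal: /n/ (alveolar), /ɳ/ (retroflex), /ŋ/ (velar).
Every place of articulation has an oral stop member except retroflex, where /ɖ/ would be expected.

retroflex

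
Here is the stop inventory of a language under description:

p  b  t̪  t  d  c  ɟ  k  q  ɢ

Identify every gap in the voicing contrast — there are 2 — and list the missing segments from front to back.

Voiceless: /p/ (bilabial), /t̪/ (dental), /t/ (alveolar), /c/ (palatal), /k/ (velar), /q/ (uvular).
Voiced: /b/ (bilabial), /d/ (alveolar), /ɟ/ (palatal), /ɢ/ (uvular).
Gaps, from front to back: dental lacks voiced (/d̪/); velar lacks voiced (/ɡ/).

/d̪/, /ɡ/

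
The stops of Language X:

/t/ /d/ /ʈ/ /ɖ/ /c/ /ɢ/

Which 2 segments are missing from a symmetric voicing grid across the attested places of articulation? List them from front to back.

/ɟ/, /q/

Voiceless: /t/ (alveolar), /ʈ/ (retroflex), /c/ (palatal).
Voiced: /d/ (alveolar), /ɖ/ (retroflex), /ɢ/ (uvular).
Gaps, from front to back: palatal lacks voiced (/ɟ/); uvular lacks voiceless (/q/).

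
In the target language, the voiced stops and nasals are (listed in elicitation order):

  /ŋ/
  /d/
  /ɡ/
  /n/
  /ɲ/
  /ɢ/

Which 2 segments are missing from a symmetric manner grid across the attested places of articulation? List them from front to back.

/ɟ/, /ɴ/

Oral stop: /d/ (alveolar), /ɡ/ (velar), /ɢ/ (uvular).
Nasal: /n/ (alveolar), /ɲ/ (palatal), /ŋ/ (velar).
Gaps, from front to back: palatal lacks oral stop (/ɟ/); uvular lacks nasal (/ɴ/).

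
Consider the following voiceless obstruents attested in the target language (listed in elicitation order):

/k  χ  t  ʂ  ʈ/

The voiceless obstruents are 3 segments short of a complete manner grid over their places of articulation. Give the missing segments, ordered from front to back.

place of articulation  stop      fricative
alveolar          t         —       
retroflex         ʈ         ʂ       
velar             k         —       
uvular            —         χ       
Gaps, from front to back: alveolar lacks fricative (/s/); velar lacks fricative (/x/); uvular lacks stop (/q/).

/s/, /x/, /q/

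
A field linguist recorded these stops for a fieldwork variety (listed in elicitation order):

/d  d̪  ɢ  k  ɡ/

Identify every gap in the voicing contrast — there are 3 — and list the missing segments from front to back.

/t̪/, /t/, /q/

Voiceless: /k/ (velar).
Voiced: /d̪/ (dental), /d/ (alveolar), /ɡ/ (velar), /ɢ/ (uvular).
Gaps, from front to back: dental lacks voiceless (/t̪/); alveolar lacks voiceless (/t/); uvular lacks voiceless (/q/).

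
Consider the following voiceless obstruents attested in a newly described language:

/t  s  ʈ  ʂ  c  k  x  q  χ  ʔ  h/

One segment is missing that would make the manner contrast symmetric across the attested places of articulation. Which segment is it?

alveolar: stop /t/, fricative /s/.
retroflex: stop /ʈ/, fricative /ʂ/.
palatal: stop /c/, fricative —.
velar: stop /k/, fricative /x/.
uvular: stop /q/, fricative /χ/.
glottal: stop /ʔ/, fricative /h/.
The palatal row has no fricative member, so the gap is the palatal fricative /ç/.

/ç/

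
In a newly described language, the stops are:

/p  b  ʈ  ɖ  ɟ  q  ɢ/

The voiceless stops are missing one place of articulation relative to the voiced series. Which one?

Voiceless: /p/ (bilabial), /ʈ/ (retroflex), /q/ (uvular).
Voiced: /b/ (bilabial), /ɖ/ (retroflex), /ɟ/ (palatal), /ɢ/ (uvular).
Every place of articulation has a voiceless member except palatal, where /c/ would be expected.

palatal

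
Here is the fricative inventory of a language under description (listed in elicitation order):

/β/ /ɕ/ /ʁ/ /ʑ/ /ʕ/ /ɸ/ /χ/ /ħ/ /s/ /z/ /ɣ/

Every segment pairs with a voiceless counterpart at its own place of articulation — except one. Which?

Bilabial: /ɸ/ ~ /β/
Alveolar: /s/ ~ /z/
Alveolo-palatal: /ɕ/ ~ /ʑ/
Uvular: /χ/ ~ /ʁ/
Pharyngeal: /ħ/ ~ /ʕ/
Velar: only /ɣ/ (voiced); no voiceless partner.
So /ɣ/ is the unpaired segment.

/ɣ/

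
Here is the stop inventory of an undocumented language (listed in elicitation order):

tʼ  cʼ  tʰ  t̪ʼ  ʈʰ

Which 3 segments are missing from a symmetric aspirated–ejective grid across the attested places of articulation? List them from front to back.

/t̪ʰ/, /ʈʼ/, /cʰ/

Aspirated: /tʰ/ (alveolar), /ʈʰ/ (retroflex).
Ejective: /t̪ʼ/ (dental), /tʼ/ (alveolar), /cʼ/ (palatal).
Gaps, from front to back: dental lacks aspirated (/t̪ʰ/); retroflex lacks ejective (/ʈʼ/); palatal lacks aspirated (/cʰ/).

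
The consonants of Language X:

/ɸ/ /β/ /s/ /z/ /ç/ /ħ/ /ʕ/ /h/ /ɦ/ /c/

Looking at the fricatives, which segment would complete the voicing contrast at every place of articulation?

/ʝ/

Voiceless: /ɸ/ (bilabial), /s/ (alveolar), /ç/ (palatal), /ħ/ (pharyngeal), /h/ (glottal).
Voiced: /β/ (bilabial), /z/ (alveolar), /ʕ/ (pharyngeal), /ɦ/ (glottal).
The palatal row has no voiced member, so the gap is the voiced palatal fricative /ʝ/.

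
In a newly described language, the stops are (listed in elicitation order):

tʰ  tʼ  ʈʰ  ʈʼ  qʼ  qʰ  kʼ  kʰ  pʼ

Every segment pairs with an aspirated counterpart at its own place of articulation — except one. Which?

Alveolar: /tʰ/ ~ /tʼ/
Retroflex: /ʈʰ/ ~ /ʈʼ/
Velar: /kʰ/ ~ /kʼ/
Uvular: /qʰ/ ~ /qʼ/
Bilabial: only /pʼ/ (ejective); no aspirated partner.
So /pʼ/ is the unpaired segment.

/pʼ/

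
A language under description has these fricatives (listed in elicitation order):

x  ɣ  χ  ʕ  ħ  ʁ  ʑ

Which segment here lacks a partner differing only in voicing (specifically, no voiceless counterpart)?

Velar: /x/ ~ /ɣ/
Uvular: /χ/ ~ /ʁ/
Pharyngeal: /ħ/ ~ /ʕ/
Alveolo-palatal: only /ʑ/ (voiced); no voiceless partner.
So /ʑ/ is the unpaired segment.

/ʑ/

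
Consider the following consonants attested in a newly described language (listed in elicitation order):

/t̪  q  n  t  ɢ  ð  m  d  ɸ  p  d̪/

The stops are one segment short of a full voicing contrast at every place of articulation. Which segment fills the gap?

/b/

place of articulation  voiceless  voiced  
bilabial          p         —       
dental            t̪        d̪      
alveolar          t         d       
uvular            q         ɢ       
The bilabial row has no voiced member, so the gap is the voiced bilabial stop /b/.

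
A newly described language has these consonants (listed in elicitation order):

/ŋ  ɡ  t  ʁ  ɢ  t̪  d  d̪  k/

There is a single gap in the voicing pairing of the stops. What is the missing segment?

Voiceless: /t̪/ (dental), /t/ (alveolar), /k/ (velar).
Voiced: /d̪/ (dental), /d/ (alveolar), /ɡ/ (velar), /ɢ/ (uvular).
The uvular row has no voiceless member, so the gap is the voiceless uvular stop /q/.

/q/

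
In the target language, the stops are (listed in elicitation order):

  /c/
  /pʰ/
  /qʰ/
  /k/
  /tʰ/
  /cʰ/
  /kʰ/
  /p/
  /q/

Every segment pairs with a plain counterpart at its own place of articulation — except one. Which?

Bilabial: /p/ ~ /pʰ/
Palatal: /c/ ~ /cʰ/
Velar: /k/ ~ /kʰ/
Uvular: /q/ ~ /qʰ/
Alveolar: only /tʰ/ (aspirated); no plain partner.
So /tʰ/ is the unpaired segment.

/tʰ/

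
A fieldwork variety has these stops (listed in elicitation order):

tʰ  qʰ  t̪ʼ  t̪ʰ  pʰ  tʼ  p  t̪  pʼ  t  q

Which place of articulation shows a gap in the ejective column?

uvular

place of articulation  plain     aspirated  ejective
bilabial          p         pʰ        pʼ      
dental            t̪        t̪ʰ       t̪ʼ     
alveolar          t         tʰ        tʼ      
uvular            q         qʰ        —       
Every place of articulation has an ejective member except uvular, where /qʼ/ would be expected.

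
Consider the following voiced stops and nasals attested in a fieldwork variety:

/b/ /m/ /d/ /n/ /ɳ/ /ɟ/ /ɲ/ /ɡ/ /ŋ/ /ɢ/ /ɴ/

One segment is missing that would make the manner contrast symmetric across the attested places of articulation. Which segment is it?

place of articulation  oral stop  nasal   
bilabial          b         m       
alveolar          d         n       
retroflex         —         ɳ       
palatal           ɟ         ɲ       
velar             ɡ         ŋ       
uvular            ɢ         ɴ       
The retroflex row has no oral stop member, so the gap is the retroflex oral stop /ɖ/.

/ɖ/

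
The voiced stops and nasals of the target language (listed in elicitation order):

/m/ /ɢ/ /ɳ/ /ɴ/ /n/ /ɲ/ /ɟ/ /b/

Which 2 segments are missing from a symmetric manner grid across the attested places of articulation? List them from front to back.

/d/, /ɖ/

bilabial: oral stop /b/, nasal /m/.
alveolar: oral stop —, nasal /n/.
retroflex: oral stop —, nasal /ɳ/.
palatal: oral stop /ɟ/, nasal /ɲ/.
uvular: oral stop /ɢ/, nasal /ɴ/.
Gaps, from front to back: alveolar lacks oral stop (/d/); retroflex lacks oral stop (/ɖ/).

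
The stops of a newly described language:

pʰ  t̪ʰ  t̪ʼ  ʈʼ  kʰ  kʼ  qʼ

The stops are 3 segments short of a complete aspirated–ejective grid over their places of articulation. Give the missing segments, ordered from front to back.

Aspirated: /pʰ/ (bilabial), /t̪ʰ/ (dental), /kʰ/ (velar).
Ejective: /t̪ʼ/ (dental), /ʈʼ/ (retroflex), /kʼ/ (velar), /qʼ/ (uvular).
Gaps, from front to back: bilabial lacks ejective (/pʼ/); retroflex lacks aspirated (/ʈʰ/); uvular lacks aspirated (/qʰ/).

/pʼ/, /ʈʰ/, /qʰ/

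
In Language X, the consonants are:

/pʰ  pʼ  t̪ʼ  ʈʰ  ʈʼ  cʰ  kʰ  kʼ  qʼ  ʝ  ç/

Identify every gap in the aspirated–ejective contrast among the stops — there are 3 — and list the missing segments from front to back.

/t̪ʰ/, /cʼ/, /qʰ/

place of articulation  aspirated  ejective
bilabial          pʰ        pʼ      
dental            —         t̪ʼ     
retroflex         ʈʰ        ʈʼ      
palatal           cʰ        —       
velar             kʰ        kʼ      
uvular            —         qʼ      
Gaps, from front to back: dental lacks aspirated (/t̪ʰ/); palatal lacks ejective (/cʼ/); uvular lacks aspirated (/qʰ/).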